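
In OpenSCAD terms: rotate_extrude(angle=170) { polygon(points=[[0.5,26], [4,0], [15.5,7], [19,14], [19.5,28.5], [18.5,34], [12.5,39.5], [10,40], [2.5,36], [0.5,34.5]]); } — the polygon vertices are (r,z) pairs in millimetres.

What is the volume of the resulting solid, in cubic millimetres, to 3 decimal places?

Volume = 16696.140 mm³

Profile (r,z), 10 vertices: (0.5,26) (4,0) (15.5,7) (19,14) (19.5,28.5) (18.5,34) (12.5,39.5) (10,40) (2.5,36) (0.5,34.5)
edge 0: (0.5,26)→(4,0)  cross = 0.5·0 − 4·26 = -104.0000; (r_i+r_j)·cross = 4.5·-104.0000 = -468.0000
edge 1: (4,0)→(15.5,7)  cross = 4·7 − 15.5·0 = 28.0000; (r_i+r_j)·cross = 19.5·28.0000 = 546.0000
edge 2: (15.5,7)→(19,14)  cross = 15.5·14 − 19·7 = 84.0000; (r_i+r_j)·cross = 34.5·84.0000 = 2898.0000
edge 3: (19,14)→(19.5,28.5)  cross = 19·28.5 − 19.5·14 = 268.5000; (r_i+r_j)·cross = 38.5·268.5000 = 10337.2500
edge 4: (19.5,28.5)→(18.5,34)  cross = 19.5·34 − 18.5·28.5 = 135.7500; (r_i+r_j)·cross = 38·135.7500 = 5158.5000
edge 5: (18.5,34)→(12.5,39.5)  cross = 18.5·39.5 − 12.5·34 = 305.7500; (r_i+r_j)·cross = 31·305.7500 = 9478.2500
edge 6: (12.5,39.5)→(10,40)  cross = 12.5·40 − 10·39.5 = 105.0000; (r_i+r_j)·cross = 22.5·105.0000 = 2362.5000
edge 7: (10,40)→(2.5,36)  cross = 10·36 − 2.5·40 = 260.0000; (r_i+r_j)·cross = 12.5·260.0000 = 3250.0000
edge 8: (2.5,36)→(0.5,34.5)  cross = 2.5·34.5 − 0.5·36 = 68.2500; (r_i+r_j)·cross = 3·68.2500 = 204.7500
edge 9: (0.5,34.5)→(0.5,26)  cross = 0.5·26 − 0.5·34.5 = -4.2500; (r_i+r_j)·cross = 1·-4.2500 = -4.2500
Σcross = 1147.0000 → A = |Σcross|/2 = 573.5000 mm²
Σ(r_i+r_j)·cross = 33763.0000 → first moment M = |Σ|/6 = 5627.1667
R_c = M/A = 5627.1667/573.5000 = 9.8120 mm
θ = 170° = 2.967060 rad
V = θ·R_c·A = 2.967060·9.8120·573.5000 = 16696.140 mm³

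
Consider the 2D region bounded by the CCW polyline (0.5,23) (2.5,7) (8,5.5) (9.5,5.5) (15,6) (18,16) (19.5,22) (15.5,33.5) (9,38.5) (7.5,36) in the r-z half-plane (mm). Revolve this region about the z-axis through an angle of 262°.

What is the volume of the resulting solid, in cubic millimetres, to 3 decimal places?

Volume = 19900.091 mm³

Profile (r,z), 10 vertices: (0.5,23) (2.5,7) (8,5.5) (9.5,5.5) (15,6) (18,16) (19.5,22) (15.5,33.5) (9,38.5) (7.5,36)
edge 0: (0.5,23)→(2.5,7)  cross = 0.5·7 − 2.5·23 = -54.0000; (r_i+r_j)·cross = 3·-54.0000 = -162.0000
edge 1: (2.5,7)→(8,5.5)  cross = 2.5·5.5 − 8·7 = -42.2500; (r_i+r_j)·cross = 10.5·-42.2500 = -443.6250
edge 2: (8,5.5)→(9.5,5.5)  cross = 8·5.5 − 9.5·5.5 = -8.2500; (r_i+r_j)·cross = 17.5·-8.2500 = -144.3750
edge 3: (9.5,5.5)→(15,6)  cross = 9.5·6 − 15·5.5 = -25.5000; (r_i+r_j)·cross = 24.5·-25.5000 = -624.7500
edge 4: (15,6)→(18,16)  cross = 15·16 − 18·6 = 132.0000; (r_i+r_j)·cross = 33·132.0000 = 4356.0000
edge 5: (18,16)→(19.5,22)  cross = 18·22 − 19.5·16 = 84.0000; (r_i+r_j)·cross = 37.5·84.0000 = 3150.0000
edge 6: (19.5,22)→(15.5,33.5)  cross = 19.5·33.5 − 15.5·22 = 312.2500; (r_i+r_j)·cross = 35·312.2500 = 10928.7500
edge 7: (15.5,33.5)→(9,38.5)  cross = 15.5·38.5 − 9·33.5 = 295.2500; (r_i+r_j)·cross = 24.5·295.2500 = 7233.6250
edge 8: (9,38.5)→(7.5,36)  cross = 9·36 − 7.5·38.5 = 35.2500; (r_i+r_j)·cross = 16.5·35.2500 = 581.6250
edge 9: (7.5,36)→(0.5,23)  cross = 7.5·23 − 0.5·36 = 154.5000; (r_i+r_j)·cross = 8·154.5000 = 1236.0000
Σcross = 883.2500 → A = |Σcross|/2 = 441.6250 mm²
Σ(r_i+r_j)·cross = 26111.2500 → first moment M = |Σ|/6 = 4351.8750
R_c = M/A = 4351.8750/441.6250 = 9.8542 mm
θ = 262° = 4.572763 rad
V = θ·R_c·A = 4.572763·9.8542·441.6250 = 19900.091 mm³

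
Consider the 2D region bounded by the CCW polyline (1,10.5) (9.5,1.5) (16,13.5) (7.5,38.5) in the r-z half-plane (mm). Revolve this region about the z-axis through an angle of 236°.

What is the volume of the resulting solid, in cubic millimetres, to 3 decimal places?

Volume = 9655.912 mm³

Profile (r,z), 4 vertices: (1,10.5) (9.5,1.5) (16,13.5) (7.5,38.5)
edge 0: (1,10.5)→(9.5,1.5)  cross = 1·1.5 − 9.5·10.5 = -98.2500; (r_i+r_j)·cross = 10.5·-98.2500 = -1031.6250
edge 1: (9.5,1.5)→(16,13.5)  cross = 9.5·13.5 − 16·1.5 = 104.2500; (r_i+r_j)·cross = 25.5·104.2500 = 2658.3750
edge 2: (16,13.5)→(7.5,38.5)  cross = 16·38.5 − 7.5·13.5 = 514.7500; (r_i+r_j)·cross = 23.5·514.7500 = 12096.6250
edge 3: (7.5,38.5)→(1,10.5)  cross = 7.5·10.5 − 1·38.5 = 40.2500; (r_i+r_j)·cross = 8.5·40.2500 = 342.1250
Σcross = 561.0000 → A = |Σcross|/2 = 280.5000 mm²
Σ(r_i+r_j)·cross = 14065.5000 → first moment M = |Σ|/6 = 2344.2500
R_c = M/A = 2344.2500/280.5000 = 8.3574 mm
θ = 236° = 4.118977 rad
V = θ·R_c·A = 4.118977·8.3574·280.5000 = 9655.912 mm³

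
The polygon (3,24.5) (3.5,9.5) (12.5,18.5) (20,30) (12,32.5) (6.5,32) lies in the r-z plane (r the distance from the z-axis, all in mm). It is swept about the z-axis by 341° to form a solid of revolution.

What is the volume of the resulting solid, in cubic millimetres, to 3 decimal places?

Profile (r,z), 6 vertices: (3,24.5) (3.5,9.5) (12.5,18.5) (20,30) (12,32.5) (6.5,32)
edge 0: (3,24.5)→(3.5,9.5)  cross = 3·9.5 − 3.5·24.5 = -57.2500; (r_i+r_j)·cross = 6.5·-57.2500 = -372.1250
edge 1: (3.5,9.5)→(12.5,18.5)  cross = 3.5·18.5 − 12.5·9.5 = -54.0000; (r_i+r_j)·cross = 16·-54.0000 = -864.0000
edge 2: (12.5,18.5)→(20,30)  cross = 12.5·30 − 20·18.5 = 5.0000; (r_i+r_j)·cross = 32.5·5.0000 = 162.5000
edge 3: (20,30)→(12,32.5)  cross = 20·32.5 − 12·30 = 290.0000; (r_i+r_j)·cross = 32·290.0000 = 9280.0000
edge 4: (12,32.5)→(6.5,32)  cross = 12·32 − 6.5·32.5 = 172.7500; (r_i+r_j)·cross = 18.5·172.7500 = 3195.8750
edge 5: (6.5,32)→(3,24.5)  cross = 6.5·24.5 − 3·32 = 63.2500; (r_i+r_j)·cross = 9.5·63.2500 = 600.8750
Σcross = 419.7500 → A = |Σcross|/2 = 209.8750 mm²
Σ(r_i+r_j)·cross = 12003.1250 → first moment M = |Σ|/6 = 2000.5208
R_c = M/A = 2000.5208/209.8750 = 9.5320 mm
θ = 341° = 5.951573 rad
V = θ·R_c·A = 5.951573·9.5320·209.8750 = 11906.245 mm³

Volume = 11906.245 mm³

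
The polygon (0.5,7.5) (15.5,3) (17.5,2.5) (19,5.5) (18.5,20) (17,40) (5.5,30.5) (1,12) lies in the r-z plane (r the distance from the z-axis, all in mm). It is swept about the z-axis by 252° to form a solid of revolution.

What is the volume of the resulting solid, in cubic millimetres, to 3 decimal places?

Profile (r,z), 8 vertices: (0.5,7.5) (15.5,3) (17.5,2.5) (19,5.5) (18.5,20) (17,40) (5.5,30.5) (1,12)
edge 0: (0.5,7.5)→(15.5,3)  cross = 0.5·3 − 15.5·7.5 = -114.7500; (r_i+r_j)·cross = 16·-114.7500 = -1836.0000
edge 1: (15.5,3)→(17.5,2.5)  cross = 15.5·2.5 − 17.5·3 = -13.7500; (r_i+r_j)·cross = 33·-13.7500 = -453.7500
edge 2: (17.5,2.5)→(19,5.5)  cross = 17.5·5.5 − 19·2.5 = 48.7500; (r_i+r_j)·cross = 36.5·48.7500 = 1779.3750
edge 3: (19,5.5)→(18.5,20)  cross = 19·20 − 18.5·5.5 = 278.2500; (r_i+r_j)·cross = 37.5·278.2500 = 10434.3750
edge 4: (18.5,20)→(17,40)  cross = 18.5·40 − 17·20 = 400.0000; (r_i+r_j)·cross = 35.5·400.0000 = 14200.0000
edge 5: (17,40)→(5.5,30.5)  cross = 17·30.5 − 5.5·40 = 298.5000; (r_i+r_j)·cross = 22.5·298.5000 = 6716.2500
edge 6: (5.5,30.5)→(1,12)  cross = 5.5·12 − 1·30.5 = 35.5000; (r_i+r_j)·cross = 6.5·35.5000 = 230.7500
edge 7: (1,12)→(0.5,7.5)  cross = 1·7.5 − 0.5·12 = 1.5000; (r_i+r_j)·cross = 1.5·1.5000 = 2.2500
Σcross = 934.0000 → A = |Σcross|/2 = 467.0000 mm²
Σ(r_i+r_j)·cross = 31073.2500 → first moment M = |Σ|/6 = 5178.8750
R_c = M/A = 5178.8750/467.0000 = 11.0897 mm
θ = 252° = 4.398230 rad
V = θ·R_c·A = 4.398230·11.0897·467.0000 = 22777.882 mm³

Volume = 22777.882 mm³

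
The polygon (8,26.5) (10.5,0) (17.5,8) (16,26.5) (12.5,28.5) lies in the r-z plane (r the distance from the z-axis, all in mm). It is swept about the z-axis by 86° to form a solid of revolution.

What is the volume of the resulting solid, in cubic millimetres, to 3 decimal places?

Profile (r,z), 5 vertices: (8,26.5) (10.5,0) (17.5,8) (16,26.5) (12.5,28.5)
edge 0: (8,26.5)→(10.5,0)  cross = 8·0 − 10.5·26.5 = -278.2500; (r_i+r_j)·cross = 18.5·-278.2500 = -5147.6250
edge 1: (10.5,0)→(17.5,8)  cross = 10.5·8 − 17.5·0 = 84.0000; (r_i+r_j)·cross = 28·84.0000 = 2352.0000
edge 2: (17.5,8)→(16,26.5)  cross = 17.5·26.5 − 16·8 = 335.7500; (r_i+r_j)·cross = 33.5·335.7500 = 11247.6250
edge 3: (16,26.5)→(12.5,28.5)  cross = 16·28.5 − 12.5·26.5 = 124.7500; (r_i+r_j)·cross = 28.5·124.7500 = 3555.3750
edge 4: (12.5,28.5)→(8,26.5)  cross = 12.5·26.5 − 8·28.5 = 103.2500; (r_i+r_j)·cross = 20.5·103.2500 = 2116.6250
Σcross = 369.5000 → A = |Σcross|/2 = 184.7500 mm²
Σ(r_i+r_j)·cross = 14124.0000 → first moment M = |Σ|/6 = 2354.0000
R_c = M/A = 2354.0000/184.7500 = 12.7415 mm
θ = 86° = 1.500983 rad
V = θ·R_c·A = 1.500983·12.7415·184.7500 = 3533.314 mm³

Volume = 3533.314 mm³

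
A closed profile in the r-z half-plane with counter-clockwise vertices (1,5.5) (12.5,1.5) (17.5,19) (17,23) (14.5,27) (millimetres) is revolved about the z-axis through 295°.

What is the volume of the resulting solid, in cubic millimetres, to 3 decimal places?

Volume = 11106.864 mm³

Profile (r,z), 5 vertices: (1,5.5) (12.5,1.5) (17.5,19) (17,23) (14.5,27)
edge 0: (1,5.5)→(12.5,1.5)  cross = 1·1.5 − 12.5·5.5 = -67.2500; (r_i+r_j)·cross = 13.5·-67.2500 = -907.8750
edge 1: (12.5,1.5)→(17.5,19)  cross = 12.5·19 − 17.5·1.5 = 211.2500; (r_i+r_j)·cross = 30·211.2500 = 6337.5000
edge 2: (17.5,19)→(17,23)  cross = 17.5·23 − 17·19 = 79.5000; (r_i+r_j)·cross = 34.5·79.5000 = 2742.7500
edge 3: (17,23)→(14.5,27)  cross = 17·27 − 14.5·23 = 125.5000; (r_i+r_j)·cross = 31.5·125.5000 = 3953.2500
edge 4: (14.5,27)→(1,5.5)  cross = 14.5·5.5 − 1·27 = 52.7500; (r_i+r_j)·cross = 15.5·52.7500 = 817.6250
Σcross = 401.7500 → A = |Σcross|/2 = 200.8750 mm²
Σ(r_i+r_j)·cross = 12943.2500 → first moment M = |Σ|/6 = 2157.2083
R_c = M/A = 2157.2083/200.8750 = 10.7391 mm
θ = 295° = 5.148721 rad
V = θ·R_c·A = 5.148721·10.7391·200.8750 = 11106.864 mm³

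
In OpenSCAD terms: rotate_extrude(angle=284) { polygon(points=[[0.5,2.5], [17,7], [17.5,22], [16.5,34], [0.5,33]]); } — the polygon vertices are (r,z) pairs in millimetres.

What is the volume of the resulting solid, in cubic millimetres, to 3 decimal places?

Volume = 20516.340 mm³

Profile (r,z), 5 vertices: (0.5,2.5) (17,7) (17.5,22) (16.5,34) (0.5,33)
edge 0: (0.5,2.5)→(17,7)  cross = 0.5·7 − 17·2.5 = -39.0000; (r_i+r_j)·cross = 17.5·-39.0000 = -682.5000
edge 1: (17,7)→(17.5,22)  cross = 17·22 − 17.5·7 = 251.5000; (r_i+r_j)·cross = 34.5·251.5000 = 8676.7500
edge 2: (17.5,22)→(16.5,34)  cross = 17.5·34 − 16.5·22 = 232.0000; (r_i+r_j)·cross = 34·232.0000 = 7888.0000
edge 3: (16.5,34)→(0.5,33)  cross = 16.5·33 − 0.5·34 = 527.5000; (r_i+r_j)·cross = 17·527.5000 = 8967.5000
edge 4: (0.5,33)→(0.5,2.5)  cross = 0.5·2.5 − 0.5·33 = -15.2500; (r_i+r_j)·cross = 1·-15.2500 = -15.2500
Σcross = 956.7500 → A = |Σcross|/2 = 478.3750 mm²
Σ(r_i+r_j)·cross = 24834.5000 → first moment M = |Σ|/6 = 4139.0833
R_c = M/A = 4139.0833/478.3750 = 8.6524 mm
θ = 284° = 4.956735 rad
V = θ·R_c·A = 4.956735·8.6524·478.3750 = 20516.340 mm³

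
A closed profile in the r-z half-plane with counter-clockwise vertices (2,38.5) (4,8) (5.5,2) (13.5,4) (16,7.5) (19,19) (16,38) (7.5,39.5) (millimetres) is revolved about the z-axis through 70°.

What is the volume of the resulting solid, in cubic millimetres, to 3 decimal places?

Profile (r,z), 8 vertices: (2,38.5) (4,8) (5.5,2) (13.5,4) (16,7.5) (19,19) (16,38) (7.5,39.5)
edge 0: (2,38.5)→(4,8)  cross = 2·8 − 4·38.5 = -138.0000; (r_i+r_j)·cross = 6·-138.0000 = -828.0000
edge 1: (4,8)→(5.5,2)  cross = 4·2 − 5.5·8 = -36.0000; (r_i+r_j)·cross = 9.5·-36.0000 = -342.0000
edge 2: (5.5,2)→(13.5,4)  cross = 5.5·4 − 13.5·2 = -5.0000; (r_i+r_j)·cross = 19·-5.0000 = -95.0000
edge 3: (13.5,4)→(16,7.5)  cross = 13.5·7.5 − 16·4 = 37.2500; (r_i+r_j)·cross = 29.5·37.2500 = 1098.8750
edge 4: (16,7.5)→(19,19)  cross = 16·19 − 19·7.5 = 161.5000; (r_i+r_j)·cross = 35·161.5000 = 5652.5000
edge 5: (19,19)→(16,38)  cross = 19·38 − 16·19 = 418.0000; (r_i+r_j)·cross = 35·418.0000 = 14630.0000
edge 6: (16,38)→(7.5,39.5)  cross = 16·39.5 − 7.5·38 = 347.0000; (r_i+r_j)·cross = 23.5·347.0000 = 8154.5000
edge 7: (7.5,39.5)→(2,38.5)  cross = 7.5·38.5 − 2·39.5 = 209.7500; (r_i+r_j)·cross = 9.5·209.7500 = 1992.6250
Σcross = 994.5000 → A = |Σcross|/2 = 497.2500 mm²
Σ(r_i+r_j)·cross = 30263.5000 → first moment M = |Σ|/6 = 5043.9167
R_c = M/A = 5043.9167/497.2500 = 10.1436 mm
θ = 70° = 1.221730 rad
V = θ·R_c·A = 1.221730·10.1436·497.2500 = 6162.307 mm³

Volume = 6162.307 mm³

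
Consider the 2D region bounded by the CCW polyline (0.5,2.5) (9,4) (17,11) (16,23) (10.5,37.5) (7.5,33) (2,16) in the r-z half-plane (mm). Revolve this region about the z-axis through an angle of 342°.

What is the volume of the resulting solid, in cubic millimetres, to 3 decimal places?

Volume = 18789.002 mm³

Profile (r,z), 7 vertices: (0.5,2.5) (9,4) (17,11) (16,23) (10.5,37.5) (7.5,33) (2,16)
edge 0: (0.5,2.5)→(9,4)  cross = 0.5·4 − 9·2.5 = -20.5000; (r_i+r_j)·cross = 9.5·-20.5000 = -194.7500
edge 1: (9,4)→(17,11)  cross = 9·11 − 17·4 = 31.0000; (r_i+r_j)·cross = 26·31.0000 = 806.0000
edge 2: (17,11)→(16,23)  cross = 17·23 − 16·11 = 215.0000; (r_i+r_j)·cross = 33·215.0000 = 7095.0000
edge 3: (16,23)→(10.5,37.5)  cross = 16·37.5 − 10.5·23 = 358.5000; (r_i+r_j)·cross = 26.5·358.5000 = 9500.2500
edge 4: (10.5,37.5)→(7.5,33)  cross = 10.5·33 − 7.5·37.5 = 65.2500; (r_i+r_j)·cross = 18·65.2500 = 1174.5000
edge 5: (7.5,33)→(2,16)  cross = 7.5·16 − 2·33 = 54.0000; (r_i+r_j)·cross = 9.5·54.0000 = 513.0000
edge 6: (2,16)→(0.5,2.5)  cross = 2·2.5 − 0.5·16 = -3.0000; (r_i+r_j)·cross = 2.5·-3.0000 = -7.5000
Σcross = 700.2500 → A = |Σcross|/2 = 350.1250 mm²
Σ(r_i+r_j)·cross = 18886.5000 → first moment M = |Σ|/6 = 3147.7500
R_c = M/A = 3147.7500/350.1250 = 8.9904 mm
θ = 342° = 5.969026 rad
V = θ·R_c·A = 5.969026·8.9904·350.1250 = 18789.002 mm³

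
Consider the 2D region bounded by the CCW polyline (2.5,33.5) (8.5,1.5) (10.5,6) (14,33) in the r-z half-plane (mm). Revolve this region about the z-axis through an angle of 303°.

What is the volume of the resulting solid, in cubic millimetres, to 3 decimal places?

Volume = 9155.231 mm³

Profile (r,z), 4 vertices: (2.5,33.5) (8.5,1.5) (10.5,6) (14,33)
edge 0: (2.5,33.5)→(8.5,1.5)  cross = 2.5·1.5 − 8.5·33.5 = -281.0000; (r_i+r_j)·cross = 11·-281.0000 = -3091.0000
edge 1: (8.5,1.5)→(10.5,6)  cross = 8.5·6 − 10.5·1.5 = 35.2500; (r_i+r_j)·cross = 19·35.2500 = 669.7500
edge 2: (10.5,6)→(14,33)  cross = 10.5·33 − 14·6 = 262.5000; (r_i+r_j)·cross = 24.5·262.5000 = 6431.2500
edge 3: (14,33)→(2.5,33.5)  cross = 14·33.5 − 2.5·33 = 386.5000; (r_i+r_j)·cross = 16.5·386.5000 = 6377.2500
Σcross = 403.2500 → A = |Σcross|/2 = 201.6250 mm²
Σ(r_i+r_j)·cross = 10387.2500 → first moment M = |Σ|/6 = 1731.2083
R_c = M/A = 1731.2083/201.6250 = 8.5863 mm
θ = 303° = 5.288348 rad
V = θ·R_c·A = 5.288348·8.5863·201.6250 = 9155.231 mm³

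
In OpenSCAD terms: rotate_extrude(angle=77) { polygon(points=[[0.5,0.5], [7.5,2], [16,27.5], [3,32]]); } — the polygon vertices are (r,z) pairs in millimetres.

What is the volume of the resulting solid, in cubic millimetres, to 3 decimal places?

Volume = 2728.712 mm³

Profile (r,z), 4 vertices: (0.5,0.5) (7.5,2) (16,27.5) (3,32)
edge 0: (0.5,0.5)→(7.5,2)  cross = 0.5·2 − 7.5·0.5 = -2.7500; (r_i+r_j)·cross = 8·-2.7500 = -22.0000
edge 1: (7.5,2)→(16,27.5)  cross = 7.5·27.5 − 16·2 = 174.2500; (r_i+r_j)·cross = 23.5·174.2500 = 4094.8750
edge 2: (16,27.5)→(3,32)  cross = 16·32 − 3·27.5 = 429.5000; (r_i+r_j)·cross = 19·429.5000 = 8160.5000
edge 3: (3,32)→(0.5,0.5)  cross = 3·0.5 − 0.5·32 = -14.5000; (r_i+r_j)·cross = 3.5·-14.5000 = -50.7500
Σcross = 586.5000 → A = |Σcross|/2 = 293.2500 mm²
Σ(r_i+r_j)·cross = 12182.6250 → first moment M = |Σ|/6 = 2030.4375
R_c = M/A = 2030.4375/293.2500 = 6.9239 mm
θ = 77° = 1.343904 rad
V = θ·R_c·A = 1.343904·6.9239·293.2500 = 2728.712 mm³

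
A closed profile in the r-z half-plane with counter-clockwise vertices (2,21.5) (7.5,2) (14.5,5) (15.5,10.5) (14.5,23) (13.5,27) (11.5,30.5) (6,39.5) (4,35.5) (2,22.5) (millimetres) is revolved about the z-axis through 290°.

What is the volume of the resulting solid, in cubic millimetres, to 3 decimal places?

Volume = 14564.547 mm³

Profile (r,z), 10 vertices: (2,21.5) (7.5,2) (14.5,5) (15.5,10.5) (14.5,23) (13.5,27) (11.5,30.5) (6,39.5) (4,35.5) (2,22.5)
edge 0: (2,21.5)→(7.5,2)  cross = 2·2 − 7.5·21.5 = -157.2500; (r_i+r_j)·cross = 9.5·-157.2500 = -1493.8750
edge 1: (7.5,2)→(14.5,5)  cross = 7.5·5 − 14.5·2 = 8.5000; (r_i+r_j)·cross = 22·8.5000 = 187.0000
edge 2: (14.5,5)→(15.5,10.5)  cross = 14.5·10.5 − 15.5·5 = 74.7500; (r_i+r_j)·cross = 30·74.7500 = 2242.5000
edge 3: (15.5,10.5)→(14.5,23)  cross = 15.5·23 − 14.5·10.5 = 204.2500; (r_i+r_j)·cross = 30·204.2500 = 6127.5000
edge 4: (14.5,23)→(13.5,27)  cross = 14.5·27 − 13.5·23 = 81.0000; (r_i+r_j)·cross = 28·81.0000 = 2268.0000
edge 5: (13.5,27)→(11.5,30.5)  cross = 13.5·30.5 − 11.5·27 = 101.2500; (r_i+r_j)·cross = 25·101.2500 = 2531.2500
edge 6: (11.5,30.5)→(6,39.5)  cross = 11.5·39.5 − 6·30.5 = 271.2500; (r_i+r_j)·cross = 17.5·271.2500 = 4746.8750
edge 7: (6,39.5)→(4,35.5)  cross = 6·35.5 − 4·39.5 = 55.0000; (r_i+r_j)·cross = 10·55.0000 = 550.0000
edge 8: (4,35.5)→(2,22.5)  cross = 4·22.5 − 2·35.5 = 19.0000; (r_i+r_j)·cross = 6·19.0000 = 114.0000
edge 9: (2,22.5)→(2,21.5)  cross = 2·21.5 − 2·22.5 = -2.0000; (r_i+r_j)·cross = 4·-2.0000 = -8.0000
Σcross = 655.7500 → A = |Σcross|/2 = 327.8750 mm²
Σ(r_i+r_j)·cross = 17265.2500 → first moment M = |Σ|/6 = 2877.5417
R_c = M/A = 2877.5417/327.8750 = 8.7763 mm
θ = 290° = 5.061455 rad
V = θ·R_c·A = 5.061455·8.7763·327.8750 = 14564.547 mm³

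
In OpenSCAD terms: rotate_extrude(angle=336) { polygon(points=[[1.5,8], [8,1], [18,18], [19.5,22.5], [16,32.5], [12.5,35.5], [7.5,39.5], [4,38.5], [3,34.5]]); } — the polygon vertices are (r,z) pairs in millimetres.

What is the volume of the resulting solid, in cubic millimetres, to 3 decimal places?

Profile (r,z), 9 vertices: (1.5,8) (8,1) (18,18) (19.5,22.5) (16,32.5) (12.5,35.5) (7.5,39.5) (4,38.5) (3,34.5)
edge 0: (1.5,8)→(8,1)  cross = 1.5·1 − 8·8 = -62.5000; (r_i+r_j)·cross = 9.5·-62.5000 = -593.7500
edge 1: (8,1)→(18,18)  cross = 8·18 − 18·1 = 126.0000; (r_i+r_j)·cross = 26·126.0000 = 3276.0000
edge 2: (18,18)→(19.5,22.5)  cross = 18·22.5 − 19.5·18 = 54.0000; (r_i+r_j)·cross = 37.5·54.0000 = 2025.0000
edge 3: (19.5,22.5)→(16,32.5)  cross = 19.5·32.5 − 16·22.5 = 273.7500; (r_i+r_j)·cross = 35.5·273.7500 = 9718.1250
edge 4: (16,32.5)→(12.5,35.5)  cross = 16·35.5 − 12.5·32.5 = 161.7500; (r_i+r_j)·cross = 28.5·161.7500 = 4609.8750
edge 5: (12.5,35.5)→(7.5,39.5)  cross = 12.5·39.5 − 7.5·35.5 = 227.5000; (r_i+r_j)·cross = 20·227.5000 = 4550.0000
edge 6: (7.5,39.5)→(4,38.5)  cross = 7.5·38.5 − 4·39.5 = 130.7500; (r_i+r_j)·cross = 11.5·130.7500 = 1503.6250
edge 7: (4,38.5)→(3,34.5)  cross = 4·34.5 − 3·38.5 = 22.5000; (r_i+r_j)·cross = 7·22.5000 = 157.5000
edge 8: (3,34.5)→(1.5,8)  cross = 3·8 − 1.5·34.5 = -27.7500; (r_i+r_j)·cross = 4.5·-27.7500 = -124.8750
Σcross = 906.0000 → A = |Σcross|/2 = 453.0000 mm²
Σ(r_i+r_j)·cross = 25121.5000 → first moment M = |Σ|/6 = 4186.9167
R_c = M/A = 4186.9167/453.0000 = 9.2426 mm
θ = 336° = 5.864306 rad
V = θ·R_c·A = 5.864306·9.2426·453.0000 = 24553.362 mm³

Volume = 24553.362 mm³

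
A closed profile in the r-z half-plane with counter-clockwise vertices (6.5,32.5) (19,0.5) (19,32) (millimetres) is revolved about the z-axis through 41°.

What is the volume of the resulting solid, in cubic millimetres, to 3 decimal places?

Volume = 2089.732 mm³

Profile (r,z), 3 vertices: (6.5,32.5) (19,0.5) (19,32)
edge 0: (6.5,32.5)→(19,0.5)  cross = 6.5·0.5 − 19·32.5 = -614.2500; (r_i+r_j)·cross = 25.5·-614.2500 = -15663.3750
edge 1: (19,0.5)→(19,32)  cross = 19·32 − 19·0.5 = 598.5000; (r_i+r_j)·cross = 38·598.5000 = 22743.0000
edge 2: (19,32)→(6.5,32.5)  cross = 19·32.5 − 6.5·32 = 409.5000; (r_i+r_j)·cross = 25.5·409.5000 = 10442.2500
Σcross = 393.7500 → A = |Σcross|/2 = 196.8750 mm²
Σ(r_i+r_j)·cross = 17521.8750 → first moment M = |Σ|/6 = 2920.3125
R_c = M/A = 2920.3125/196.8750 = 14.8333 mm
θ = 41° = 0.715585 rad
V = θ·R_c·A = 0.715585·14.8333·196.8750 = 2089.732 mm³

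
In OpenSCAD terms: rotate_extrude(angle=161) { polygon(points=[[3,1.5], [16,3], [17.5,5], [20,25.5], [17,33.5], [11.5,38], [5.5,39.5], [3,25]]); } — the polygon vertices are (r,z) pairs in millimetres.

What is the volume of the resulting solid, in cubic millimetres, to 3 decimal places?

Volume = 15787.522 mm³

Profile (r,z), 8 vertices: (3,1.5) (16,3) (17.5,5) (20,25.5) (17,33.5) (11.5,38) (5.5,39.5) (3,25)
edge 0: (3,1.5)→(16,3)  cross = 3·3 − 16·1.5 = -15.0000; (r_i+r_j)·cross = 19·-15.0000 = -285.0000
edge 1: (16,3)→(17.5,5)  cross = 16·5 − 17.5·3 = 27.5000; (r_i+r_j)·cross = 33.5·27.5000 = 921.2500
edge 2: (17.5,5)→(20,25.5)  cross = 17.5·25.5 − 20·5 = 346.2500; (r_i+r_j)·cross = 37.5·346.2500 = 12984.3750
edge 3: (20,25.5)→(17,33.5)  cross = 20·33.5 − 17·25.5 = 236.5000; (r_i+r_j)·cross = 37·236.5000 = 8750.5000
edge 4: (17,33.5)→(11.5,38)  cross = 17·38 − 11.5·33.5 = 260.7500; (r_i+r_j)·cross = 28.5·260.7500 = 7431.3750
edge 5: (11.5,38)→(5.5,39.5)  cross = 11.5·39.5 − 5.5·38 = 245.2500; (r_i+r_j)·cross = 17·245.2500 = 4169.2500
edge 6: (5.5,39.5)→(3,25)  cross = 5.5·25 − 3·39.5 = 19.0000; (r_i+r_j)·cross = 8.5·19.0000 = 161.5000
edge 7: (3,25)→(3,1.5)  cross = 3·1.5 − 3·25 = -70.5000; (r_i+r_j)·cross = 6·-70.5000 = -423.0000
Σcross = 1049.7500 → A = |Σcross|/2 = 524.8750 mm²
Σ(r_i+r_j)·cross = 33710.2500 → first moment M = |Σ|/6 = 5618.3750
R_c = M/A = 5618.3750/524.8750 = 10.7042 mm
θ = 161° = 2.809980 rad
V = θ·R_c·A = 2.809980·10.7042·524.8750 = 15787.522 mm³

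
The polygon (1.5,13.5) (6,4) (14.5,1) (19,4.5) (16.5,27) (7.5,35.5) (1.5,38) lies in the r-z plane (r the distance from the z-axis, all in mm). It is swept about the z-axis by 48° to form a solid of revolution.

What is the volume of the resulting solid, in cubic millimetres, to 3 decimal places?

Volume = 3723.834 mm³

Profile (r,z), 7 vertices: (1.5,13.5) (6,4) (14.5,1) (19,4.5) (16.5,27) (7.5,35.5) (1.5,38)
edge 0: (1.5,13.5)→(6,4)  cross = 1.5·4 − 6·13.5 = -75.0000; (r_i+r_j)·cross = 7.5·-75.0000 = -562.5000
edge 1: (6,4)→(14.5,1)  cross = 6·1 − 14.5·4 = -52.0000; (r_i+r_j)·cross = 20.5·-52.0000 = -1066.0000
edge 2: (14.5,1)→(19,4.5)  cross = 14.5·4.5 − 19·1 = 46.2500; (r_i+r_j)·cross = 33.5·46.2500 = 1549.3750
edge 3: (19,4.5)→(16.5,27)  cross = 19·27 − 16.5·4.5 = 438.7500; (r_i+r_j)·cross = 35.5·438.7500 = 15575.6250
edge 4: (16.5,27)→(7.5,35.5)  cross = 16.5·35.5 − 7.5·27 = 383.2500; (r_i+r_j)·cross = 24·383.2500 = 9198.0000
edge 5: (7.5,35.5)→(1.5,38)  cross = 7.5·38 − 1.5·35.5 = 231.7500; (r_i+r_j)·cross = 9·231.7500 = 2085.7500
edge 6: (1.5,38)→(1.5,13.5)  cross = 1.5·13.5 − 1.5·38 = -36.7500; (r_i+r_j)·cross = 3·-36.7500 = -110.2500
Σcross = 936.2500 → A = |Σcross|/2 = 468.1250 mm²
Σ(r_i+r_j)·cross = 26670.0000 → first moment M = |Σ|/6 = 4445.0000
R_c = M/A = 4445.0000/468.1250 = 9.4953 mm
θ = 48° = 0.837758 rad
V = θ·R_c·A = 0.837758·9.4953·468.1250 = 3723.834 mm³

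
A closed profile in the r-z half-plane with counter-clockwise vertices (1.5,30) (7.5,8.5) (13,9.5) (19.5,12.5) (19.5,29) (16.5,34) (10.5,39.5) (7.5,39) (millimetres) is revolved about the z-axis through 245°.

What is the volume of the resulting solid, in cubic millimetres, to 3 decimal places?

Profile (r,z), 8 vertices: (1.5,30) (7.5,8.5) (13,9.5) (19.5,12.5) (19.5,29) (16.5,34) (10.5,39.5) (7.5,39)
edge 0: (1.5,30)→(7.5,8.5)  cross = 1.5·8.5 − 7.5·30 = -212.2500; (r_i+r_j)·cross = 9·-212.2500 = -1910.2500
edge 1: (7.5,8.5)→(13,9.5)  cross = 7.5·9.5 − 13·8.5 = -39.2500; (r_i+r_j)·cross = 20.5·-39.2500 = -804.6250
edge 2: (13,9.5)→(19.5,12.5)  cross = 13·12.5 − 19.5·9.5 = -22.7500; (r_i+r_j)·cross = 32.5·-22.7500 = -739.3750
edge 3: (19.5,12.5)→(19.5,29)  cross = 19.5·29 − 19.5·12.5 = 321.7500; (r_i+r_j)·cross = 39·321.7500 = 12548.2500
edge 4: (19.5,29)→(16.5,34)  cross = 19.5·34 − 16.5·29 = 184.5000; (r_i+r_j)·cross = 36·184.5000 = 6642.0000
edge 5: (16.5,34)→(10.5,39.5)  cross = 16.5·39.5 − 10.5·34 = 294.7500; (r_i+r_j)·cross = 27·294.7500 = 7958.2500
edge 6: (10.5,39.5)→(7.5,39)  cross = 10.5·39 − 7.5·39.5 = 113.2500; (r_i+r_j)·cross = 18·113.2500 = 2038.5000
edge 7: (7.5,39)→(1.5,30)  cross = 7.5·30 − 1.5·39 = 166.5000; (r_i+r_j)·cross = 9·166.5000 = 1498.5000
Σcross = 806.5000 → A = |Σcross|/2 = 403.2500 mm²
Σ(r_i+r_j)·cross = 27231.2500 → first moment M = |Σ|/6 = 4538.5417
R_c = M/A = 4538.5417/403.2500 = 11.2549 mm
θ = 245° = 4.276057 rad
V = θ·R_c·A = 4.276057·11.2549·403.2500 = 19407.061 mm³

Volume = 19407.061 mm³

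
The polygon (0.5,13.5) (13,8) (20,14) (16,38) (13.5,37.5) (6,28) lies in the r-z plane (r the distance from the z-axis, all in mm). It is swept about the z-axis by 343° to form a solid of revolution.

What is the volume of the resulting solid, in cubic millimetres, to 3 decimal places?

Profile (r,z), 6 vertices: (0.5,13.5) (13,8) (20,14) (16,38) (13.5,37.5) (6,28)
edge 0: (0.5,13.5)→(13,8)  cross = 0.5·8 − 13·13.5 = -171.5000; (r_i+r_j)·cross = 13.5·-171.5000 = -2315.2500
edge 1: (13,8)→(20,14)  cross = 13·14 − 20·8 = 22.0000; (r_i+r_j)·cross = 33·22.0000 = 726.0000
edge 2: (20,14)→(16,38)  cross = 20·38 − 16·14 = 536.0000; (r_i+r_j)·cross = 36·536.0000 = 19296.0000
edge 3: (16,38)→(13.5,37.5)  cross = 16·37.5 − 13.5·38 = 87.0000; (r_i+r_j)·cross = 29.5·87.0000 = 2566.5000
edge 4: (13.5,37.5)→(6,28)  cross = 13.5·28 − 6·37.5 = 153.0000; (r_i+r_j)·cross = 19.5·153.0000 = 2983.5000
edge 5: (6,28)→(0.5,13.5)  cross = 6·13.5 − 0.5·28 = 67.0000; (r_i+r_j)·cross = 6.5·67.0000 = 435.5000
Σcross = 693.5000 → A = |Σcross|/2 = 346.7500 mm²
Σ(r_i+r_j)·cross = 23692.2500 → first moment M = |Σ|/6 = 3948.7083
R_c = M/A = 3948.7083/346.7500 = 11.3878 mm
θ = 343° = 5.986479 rad
V = θ·R_c·A = 5.986479·11.3878·346.7500 = 23638.861 mm³

Volume = 23638.861 mm³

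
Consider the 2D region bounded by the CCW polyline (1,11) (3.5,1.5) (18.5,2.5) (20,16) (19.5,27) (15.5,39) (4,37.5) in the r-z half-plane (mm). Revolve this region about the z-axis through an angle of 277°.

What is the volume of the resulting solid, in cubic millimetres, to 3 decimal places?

Volume = 30769.872 mm³

Profile (r,z), 7 vertices: (1,11) (3.5,1.5) (18.5,2.5) (20,16) (19.5,27) (15.5,39) (4,37.5)
edge 0: (1,11)→(3.5,1.5)  cross = 1·1.5 − 3.5·11 = -37.0000; (r_i+r_j)·cross = 4.5·-37.0000 = -166.5000
edge 1: (3.5,1.5)→(18.5,2.5)  cross = 3.5·2.5 − 18.5·1.5 = -19.0000; (r_i+r_j)·cross = 22·-19.0000 = -418.0000
edge 2: (18.5,2.5)→(20,16)  cross = 18.5·16 − 20·2.5 = 246.0000; (r_i+r_j)·cross = 38.5·246.0000 = 9471.0000
edge 3: (20,16)→(19.5,27)  cross = 20·27 − 19.5·16 = 228.0000; (r_i+r_j)·cross = 39.5·228.0000 = 9006.0000
edge 4: (19.5,27)→(15.5,39)  cross = 19.5·39 − 15.5·27 = 342.0000; (r_i+r_j)·cross = 35·342.0000 = 11970.0000
edge 5: (15.5,39)→(4,37.5)  cross = 15.5·37.5 − 4·39 = 425.2500; (r_i+r_j)·cross = 19.5·425.2500 = 8292.3750
edge 6: (4,37.5)→(1,11)  cross = 4·11 − 1·37.5 = 6.5000; (r_i+r_j)·cross = 5·6.5000 = 32.5000
Σcross = 1191.7500 → A = |Σcross|/2 = 595.8750 mm²
Σ(r_i+r_j)·cross = 38187.3750 → first moment M = |Σ|/6 = 6364.5625
R_c = M/A = 6364.5625/595.8750 = 10.6810 mm
θ = 277° = 4.834562 rad
V = θ·R_c·A = 4.834562·10.6810·595.8750 = 30769.872 mm³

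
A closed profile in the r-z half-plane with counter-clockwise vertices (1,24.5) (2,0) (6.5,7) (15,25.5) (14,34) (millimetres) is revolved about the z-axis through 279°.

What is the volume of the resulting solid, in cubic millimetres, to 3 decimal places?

Profile (r,z), 5 vertices: (1,24.5) (2,0) (6.5,7) (15,25.5) (14,34)
edge 0: (1,24.5)→(2,0)  cross = 1·0 − 2·24.5 = -49.0000; (r_i+r_j)·cross = 3·-49.0000 = -147.0000
edge 1: (2,0)→(6.5,7)  cross = 2·7 − 6.5·0 = 14.0000; (r_i+r_j)·cross = 8.5·14.0000 = 119.0000
edge 2: (6.5,7)→(15,25.5)  cross = 6.5·25.5 − 15·7 = 60.7500; (r_i+r_j)·cross = 21.5·60.7500 = 1306.1250
edge 3: (15,25.5)→(14,34)  cross = 15·34 − 14·25.5 = 153.0000; (r_i+r_j)·cross = 29·153.0000 = 4437.0000
edge 4: (14,34)→(1,24.5)  cross = 14·24.5 − 1·34 = 309.0000; (r_i+r_j)·cross = 15·309.0000 = 4635.0000
Σcross = 487.7500 → A = |Σcross|/2 = 243.8750 mm²
Σ(r_i+r_j)·cross = 10350.1250 → first moment M = |Σ|/6 = 1725.0208
R_c = M/A = 1725.0208/243.8750 = 7.0734 mm
θ = 279° = 4.869469 rad
V = θ·R_c·A = 4.869469·7.0734·243.8750 = 8399.935 mm³

Volume = 8399.935 mm³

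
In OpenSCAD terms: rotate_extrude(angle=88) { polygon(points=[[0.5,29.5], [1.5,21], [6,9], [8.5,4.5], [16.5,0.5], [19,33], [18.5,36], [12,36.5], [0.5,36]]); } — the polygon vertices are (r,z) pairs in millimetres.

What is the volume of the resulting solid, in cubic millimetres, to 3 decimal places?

Profile (r,z), 9 vertices: (0.5,29.5) (1.5,21) (6,9) (8.5,4.5) (16.5,0.5) (19,33) (18.5,36) (12,36.5) (0.5,36)
edge 0: (0.5,29.5)→(1.5,21)  cross = 0.5·21 − 1.5·29.5 = -33.7500; (r_i+r_j)·cross = 2·-33.7500 = -67.5000
edge 1: (1.5,21)→(6,9)  cross = 1.5·9 − 6·21 = -112.5000; (r_i+r_j)·cross = 7.5·-112.5000 = -843.7500
edge 2: (6,9)→(8.5,4.5)  cross = 6·4.5 − 8.5·9 = -49.5000; (r_i+r_j)·cross = 14.5·-49.5000 = -717.7500
edge 3: (8.5,4.5)→(16.5,0.5)  cross = 8.5·0.5 − 16.5·4.5 = -70.0000; (r_i+r_j)·cross = 25·-70.0000 = -1750.0000
edge 4: (16.5,0.5)→(19,33)  cross = 16.5·33 − 19·0.5 = 535.0000; (r_i+r_j)·cross = 35.5·535.0000 = 18992.5000
edge 5: (19,33)→(18.5,36)  cross = 19·36 − 18.5·33 = 73.5000; (r_i+r_j)·cross = 37.5·73.5000 = 2756.2500
edge 6: (18.5,36)→(12,36.5)  cross = 18.5·36.5 − 12·36 = 243.2500; (r_i+r_j)·cross = 30.5·243.2500 = 7419.1250
edge 7: (12,36.5)→(0.5,36)  cross = 12·36 − 0.5·36.5 = 413.7500; (r_i+r_j)·cross = 12.5·413.7500 = 5171.8750
edge 8: (0.5,36)→(0.5,29.5)  cross = 0.5·29.5 − 0.5·36 = -3.2500; (r_i+r_j)·cross = 1·-3.2500 = -3.2500
Σcross = 996.5000 → A = |Σcross|/2 = 498.2500 mm²
Σ(r_i+r_j)·cross = 30957.5000 → first moment M = |Σ|/6 = 5159.5833
R_c = M/A = 5159.5833/498.2500 = 10.3554 mm
θ = 88° = 1.535890 rad
V = θ·R_c·A = 1.535890·10.3554·498.2500 = 7924.551 mm³

Volume = 7924.551 mm³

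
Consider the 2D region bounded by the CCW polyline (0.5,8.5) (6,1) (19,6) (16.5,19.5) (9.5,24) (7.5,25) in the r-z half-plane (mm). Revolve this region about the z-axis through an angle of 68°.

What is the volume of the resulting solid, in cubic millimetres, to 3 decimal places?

Profile (r,z), 6 vertices: (0.5,8.5) (6,1) (19,6) (16.5,19.5) (9.5,24) (7.5,25)
edge 0: (0.5,8.5)→(6,1)  cross = 0.5·1 − 6·8.5 = -50.5000; (r_i+r_j)·cross = 6.5·-50.5000 = -328.2500
edge 1: (6,1)→(19,6)  cross = 6·6 − 19·1 = 17.0000; (r_i+r_j)·cross = 25·17.0000 = 425.0000
edge 2: (19,6)→(16.5,19.5)  cross = 19·19.5 − 16.5·6 = 271.5000; (r_i+r_j)·cross = 35.5·271.5000 = 9638.2500
edge 3: (16.5,19.5)→(9.5,24)  cross = 16.5·24 − 9.5·19.5 = 210.7500; (r_i+r_j)·cross = 26·210.7500 = 5479.5000
edge 4: (9.5,24)→(7.5,25)  cross = 9.5·25 − 7.5·24 = 57.5000; (r_i+r_j)·cross = 17·57.5000 = 977.5000
edge 5: (7.5,25)→(0.5,8.5)  cross = 7.5·8.5 − 0.5·25 = 51.2500; (r_i+r_j)·cross = 8·51.2500 = 410.0000
Σcross = 557.5000 → A = |Σcross|/2 = 278.7500 mm²
Σ(r_i+r_j)·cross = 16602.0000 → first moment M = |Σ|/6 = 2767.0000
R_c = M/A = 2767.0000/278.7500 = 9.9265 mm
θ = 68° = 1.186824 rad
V = θ·R_c·A = 1.186824·9.9265·278.7500 = 3283.942 mm³

Volume = 3283.942 mm³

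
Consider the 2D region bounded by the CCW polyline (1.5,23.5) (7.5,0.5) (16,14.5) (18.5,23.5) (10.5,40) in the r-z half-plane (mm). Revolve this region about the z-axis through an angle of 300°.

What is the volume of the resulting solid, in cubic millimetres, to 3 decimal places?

Volume = 18370.245 mm³

Profile (r,z), 5 vertices: (1.5,23.5) (7.5,0.5) (16,14.5) (18.5,23.5) (10.5,40)
edge 0: (1.5,23.5)→(7.5,0.5)  cross = 1.5·0.5 − 7.5·23.5 = -175.5000; (r_i+r_j)·cross = 9·-175.5000 = -1579.5000
edge 1: (7.5,0.5)→(16,14.5)  cross = 7.5·14.5 − 16·0.5 = 100.7500; (r_i+r_j)·cross = 23.5·100.7500 = 2367.6250
edge 2: (16,14.5)→(18.5,23.5)  cross = 16·23.5 − 18.5·14.5 = 107.7500; (r_i+r_j)·cross = 34.5·107.7500 = 3717.3750
edge 3: (18.5,23.5)→(10.5,40)  cross = 18.5·40 − 10.5·23.5 = 493.2500; (r_i+r_j)·cross = 29·493.2500 = 14304.2500
edge 4: (10.5,40)→(1.5,23.5)  cross = 10.5·23.5 − 1.5·40 = 186.7500; (r_i+r_j)·cross = 12·186.7500 = 2241.0000
Σcross = 713.0000 → A = |Σcross|/2 = 356.5000 mm²
Σ(r_i+r_j)·cross = 21050.7500 → first moment M = |Σ|/6 = 3508.4583
R_c = M/A = 3508.4583/356.5000 = 9.8414 mm
θ = 300° = 5.235988 rad
V = θ·R_c·A = 5.235988·9.8414·356.5000 = 18370.245 mm³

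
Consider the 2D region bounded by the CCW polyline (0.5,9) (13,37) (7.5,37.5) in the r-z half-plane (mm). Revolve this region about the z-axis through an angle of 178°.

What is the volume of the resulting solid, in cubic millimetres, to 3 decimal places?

Profile (r,z), 3 vertices: (0.5,9) (13,37) (7.5,37.5)
edge 0: (0.5,9)→(13,37)  cross = 0.5·37 − 13·9 = -98.5000; (r_i+r_j)·cross = 13.5·-98.5000 = -1329.7500
edge 1: (13,37)→(7.5,37.5)  cross = 13·37.5 − 7.5·37 = 210.0000; (r_i+r_j)·cross = 20.5·210.0000 = 4305.0000
edge 2: (7.5,37.5)→(0.5,9)  cross = 7.5·9 − 0.5·37.5 = 48.7500; (r_i+r_j)·cross = 8·48.7500 = 390.0000
Σcross = 160.2500 → A = |Σcross|/2 = 80.1250 mm²
Σ(r_i+r_j)·cross = 3365.2500 → first moment M = |Σ|/6 = 560.8750
R_c = M/A = 560.8750/80.1250 = 7.0000 mm
θ = 178° = 3.106686 rad
V = θ·R_c·A = 3.106686·7.0000·80.1250 = 1742.463 mm³

Volume = 1742.463 mm³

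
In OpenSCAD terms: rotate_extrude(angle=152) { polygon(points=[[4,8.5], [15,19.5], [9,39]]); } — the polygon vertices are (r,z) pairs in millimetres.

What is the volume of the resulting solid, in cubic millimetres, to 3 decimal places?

Profile (r,z), 3 vertices: (4,8.5) (15,19.5) (9,39)
edge 0: (4,8.5)→(15,19.5)  cross = 4·19.5 − 15·8.5 = -49.5000; (r_i+r_j)·cross = 19·-49.5000 = -940.5000
edge 1: (15,19.5)→(9,39)  cross = 15·39 − 9·19.5 = 409.5000; (r_i+r_j)·cross = 24·409.5000 = 9828.0000
edge 2: (9,39)→(4,8.5)  cross = 9·8.5 − 4·39 = -79.5000; (r_i+r_j)·cross = 13·-79.5000 = -1033.5000
Σcross = 280.5000 → A = |Σcross|/2 = 140.2500 mm²
Σ(r_i+r_j)·cross = 7854.0000 → first moment M = |Σ|/6 = 1309.0000
R_c = M/A = 1309.0000/140.2500 = 9.3333 mm
θ = 152° = 2.652900 rad
V = θ·R_c·A = 2.652900·9.3333·140.2500 = 3472.647 mm³

Volume = 3472.647 mm³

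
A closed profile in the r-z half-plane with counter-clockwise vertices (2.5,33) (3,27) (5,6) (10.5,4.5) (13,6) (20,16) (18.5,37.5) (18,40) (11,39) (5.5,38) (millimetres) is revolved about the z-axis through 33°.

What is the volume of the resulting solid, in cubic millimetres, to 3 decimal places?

Volume = 3145.886 mm³

Profile (r,z), 10 vertices: (2.5,33) (3,27) (5,6) (10.5,4.5) (13,6) (20,16) (18.5,37.5) (18,40) (11,39) (5.5,38)
edge 0: (2.5,33)→(3,27)  cross = 2.5·27 − 3·33 = -31.5000; (r_i+r_j)·cross = 5.5·-31.5000 = -173.2500
edge 1: (3,27)→(5,6)  cross = 3·6 − 5·27 = -117.0000; (r_i+r_j)·cross = 8·-117.0000 = -936.0000
edge 2: (5,6)→(10.5,4.5)  cross = 5·4.5 − 10.5·6 = -40.5000; (r_i+r_j)·cross = 15.5·-40.5000 = -627.7500
edge 3: (10.5,4.5)→(13,6)  cross = 10.5·6 − 13·4.5 = 4.5000; (r_i+r_j)·cross = 23.5·4.5000 = 105.7500
edge 4: (13,6)→(20,16)  cross = 13·16 − 20·6 = 88.0000; (r_i+r_j)·cross = 33·88.0000 = 2904.0000
edge 5: (20,16)→(18.5,37.5)  cross = 20·37.5 − 18.5·16 = 454.0000; (r_i+r_j)·cross = 38.5·454.0000 = 17479.0000
edge 6: (18.5,37.5)→(18,40)  cross = 18.5·40 − 18·37.5 = 65.0000; (r_i+r_j)·cross = 36.5·65.0000 = 2372.5000
edge 7: (18,40)→(11,39)  cross = 18·39 − 11·40 = 262.0000; (r_i+r_j)·cross = 29·262.0000 = 7598.0000
edge 8: (11,39)→(5.5,38)  cross = 11·38 − 5.5·39 = 203.5000; (r_i+r_j)·cross = 16.5·203.5000 = 3357.7500
edge 9: (5.5,38)→(2.5,33)  cross = 5.5·33 − 2.5·38 = 86.5000; (r_i+r_j)·cross = 8·86.5000 = 692.0000
Σcross = 974.5000 → A = |Σcross|/2 = 487.2500 mm²
Σ(r_i+r_j)·cross = 32772.0000 → first moment M = |Σ|/6 = 5462.0000
R_c = M/A = 5462.0000/487.2500 = 11.2099 mm
θ = 33° = 0.575959 rad
V = θ·R_c·A = 0.575959·11.2099·487.2500 = 3145.886 mm³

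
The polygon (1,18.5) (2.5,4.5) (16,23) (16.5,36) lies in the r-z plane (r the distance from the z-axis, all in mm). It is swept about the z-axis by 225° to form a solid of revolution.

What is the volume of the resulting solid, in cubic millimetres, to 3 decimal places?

Volume = 6992.498 mm³

Profile (r,z), 4 vertices: (1,18.5) (2.5,4.5) (16,23) (16.5,36)
edge 0: (1,18.5)→(2.5,4.5)  cross = 1·4.5 − 2.5·18.5 = -41.7500; (r_i+r_j)·cross = 3.5·-41.7500 = -146.1250
edge 1: (2.5,4.5)→(16,23)  cross = 2.5·23 − 16·4.5 = -14.5000; (r_i+r_j)·cross = 18.5·-14.5000 = -268.2500
edge 2: (16,23)→(16.5,36)  cross = 16·36 − 16.5·23 = 196.5000; (r_i+r_j)·cross = 32.5·196.5000 = 6386.2500
edge 3: (16.5,36)→(1,18.5)  cross = 16.5·18.5 − 1·36 = 269.2500; (r_i+r_j)·cross = 17.5·269.2500 = 4711.8750
Σcross = 409.5000 → A = |Σcross|/2 = 204.7500 mm²
Σ(r_i+r_j)·cross = 10683.7500 → first moment M = |Σ|/6 = 1780.6250
R_c = M/A = 1780.6250/204.7500 = 8.6966 mm
θ = 225° = 3.926991 rad
V = θ·R_c·A = 3.926991·8.6966·204.7500 = 6992.498 mm³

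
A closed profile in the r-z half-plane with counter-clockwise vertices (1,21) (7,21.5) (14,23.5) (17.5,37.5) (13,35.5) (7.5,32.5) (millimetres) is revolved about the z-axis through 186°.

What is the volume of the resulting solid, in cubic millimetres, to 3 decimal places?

Volume = 4359.595 mm³

Profile (r,z), 6 vertices: (1,21) (7,21.5) (14,23.5) (17.5,37.5) (13,35.5) (7.5,32.5)
edge 0: (1,21)→(7,21.5)  cross = 1·21.5 − 7·21 = -125.5000; (r_i+r_j)·cross = 8·-125.5000 = -1004.0000
edge 1: (7,21.5)→(14,23.5)  cross = 7·23.5 − 14·21.5 = -136.5000; (r_i+r_j)·cross = 21·-136.5000 = -2866.5000
edge 2: (14,23.5)→(17.5,37.5)  cross = 14·37.5 − 17.5·23.5 = 113.7500; (r_i+r_j)·cross = 31.5·113.7500 = 3583.1250
edge 3: (17.5,37.5)→(13,35.5)  cross = 17.5·35.5 − 13·37.5 = 133.7500; (r_i+r_j)·cross = 30.5·133.7500 = 4079.3750
edge 4: (13,35.5)→(7.5,32.5)  cross = 13·32.5 − 7.5·35.5 = 156.2500; (r_i+r_j)·cross = 20.5·156.2500 = 3203.1250
edge 5: (7.5,32.5)→(1,21)  cross = 7.5·21 − 1·32.5 = 125.0000; (r_i+r_j)·cross = 8.5·125.0000 = 1062.5000
Σcross = 266.7500 → A = |Σcross|/2 = 133.3750 mm²
Σ(r_i+r_j)·cross = 8057.6250 → first moment M = |Σ|/6 = 1342.9375
R_c = M/A = 1342.9375/133.3750 = 10.0689 mm
θ = 186° = 3.246312 rad
V = θ·R_c·A = 3.246312·10.0689·133.3750 = 4359.595 mm³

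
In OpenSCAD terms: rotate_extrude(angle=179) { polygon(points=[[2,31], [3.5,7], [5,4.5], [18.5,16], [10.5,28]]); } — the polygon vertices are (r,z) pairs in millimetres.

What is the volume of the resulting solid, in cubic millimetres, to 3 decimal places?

Profile (r,z), 5 vertices: (2,31) (3.5,7) (5,4.5) (18.5,16) (10.5,28)
edge 0: (2,31)→(3.5,7)  cross = 2·7 − 3.5·31 = -94.5000; (r_i+r_j)·cross = 5.5·-94.5000 = -519.7500
edge 1: (3.5,7)→(5,4.5)  cross = 3.5·4.5 − 5·7 = -19.2500; (r_i+r_j)·cross = 8.5·-19.2500 = -163.6250
edge 2: (5,4.5)→(18.5,16)  cross = 5·16 − 18.5·4.5 = -3.2500; (r_i+r_j)·cross = 23.5·-3.2500 = -76.3750
edge 3: (18.5,16)→(10.5,28)  cross = 18.5·28 − 10.5·16 = 350.0000; (r_i+r_j)·cross = 29·350.0000 = 10150.0000
edge 4: (10.5,28)→(2,31)  cross = 10.5·31 − 2·28 = 269.5000; (r_i+r_j)·cross = 12.5·269.5000 = 3368.7500
Σcross = 502.5000 → A = |Σcross|/2 = 251.2500 mm²
Σ(r_i+r_j)·cross = 12759.0000 → first moment M = |Σ|/6 = 2126.5000
R_c = M/A = 2126.5000/251.2500 = 8.4637 mm
θ = 179° = 3.124139 rad
V = θ·R_c·A = 3.124139·8.4637·251.2500 = 6643.482 mm³

Volume = 6643.482 mm³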